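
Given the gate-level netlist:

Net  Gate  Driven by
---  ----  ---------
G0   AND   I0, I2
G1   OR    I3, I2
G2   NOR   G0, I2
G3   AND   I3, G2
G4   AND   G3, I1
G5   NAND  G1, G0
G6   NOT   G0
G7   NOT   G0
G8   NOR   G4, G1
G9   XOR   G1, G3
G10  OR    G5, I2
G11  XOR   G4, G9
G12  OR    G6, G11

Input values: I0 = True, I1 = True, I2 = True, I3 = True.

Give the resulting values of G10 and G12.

G10 = True  G12 = True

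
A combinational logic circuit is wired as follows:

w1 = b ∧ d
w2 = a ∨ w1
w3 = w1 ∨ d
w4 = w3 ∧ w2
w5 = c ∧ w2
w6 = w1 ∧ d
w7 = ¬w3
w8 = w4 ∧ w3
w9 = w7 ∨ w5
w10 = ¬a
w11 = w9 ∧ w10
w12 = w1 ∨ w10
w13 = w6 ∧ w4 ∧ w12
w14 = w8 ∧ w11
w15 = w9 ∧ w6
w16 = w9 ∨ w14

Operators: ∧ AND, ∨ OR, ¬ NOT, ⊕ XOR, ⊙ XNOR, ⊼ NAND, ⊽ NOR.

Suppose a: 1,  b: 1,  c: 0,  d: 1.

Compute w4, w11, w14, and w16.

w4 = 1, w11 = 0, w14 = 0, w16 = 0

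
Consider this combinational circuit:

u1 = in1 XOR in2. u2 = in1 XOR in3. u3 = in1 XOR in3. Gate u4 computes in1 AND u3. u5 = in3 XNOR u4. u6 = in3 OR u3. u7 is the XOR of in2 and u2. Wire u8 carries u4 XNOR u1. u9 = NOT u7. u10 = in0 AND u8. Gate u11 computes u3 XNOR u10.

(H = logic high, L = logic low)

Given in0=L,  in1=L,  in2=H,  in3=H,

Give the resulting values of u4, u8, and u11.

u1 = in1 XOR in2 = L XOR H = H
u3 = in1 XOR in3 = L XOR H = H
u4 = in1 AND u3 = L AND H = L
u8 = u4 XNOR u1 = L XNOR H = L
u10 = in0 AND u8 = L AND L = L
u11 = u3 XNOR u10 = H XNOR L = L

u4 = L, u8 = L, u11 = L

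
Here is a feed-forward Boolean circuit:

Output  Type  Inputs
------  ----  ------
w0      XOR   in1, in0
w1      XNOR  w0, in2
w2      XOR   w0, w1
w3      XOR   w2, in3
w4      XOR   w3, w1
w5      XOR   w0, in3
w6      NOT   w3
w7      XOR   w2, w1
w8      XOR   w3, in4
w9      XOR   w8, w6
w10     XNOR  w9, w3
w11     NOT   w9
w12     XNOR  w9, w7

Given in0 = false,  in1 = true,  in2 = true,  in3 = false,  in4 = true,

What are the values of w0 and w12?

w0 = true, w12 = false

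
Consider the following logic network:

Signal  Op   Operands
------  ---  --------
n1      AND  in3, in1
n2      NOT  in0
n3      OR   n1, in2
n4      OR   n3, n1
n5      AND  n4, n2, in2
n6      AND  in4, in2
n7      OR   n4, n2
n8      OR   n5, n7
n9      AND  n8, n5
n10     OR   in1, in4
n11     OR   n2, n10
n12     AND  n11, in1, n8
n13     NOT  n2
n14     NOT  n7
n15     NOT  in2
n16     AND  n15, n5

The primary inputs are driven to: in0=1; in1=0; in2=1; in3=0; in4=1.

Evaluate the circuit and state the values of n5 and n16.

n5 = 0, n16 = 0

n1 = in3 AND in1 = 0 AND 0 = 0
n2 = NOT in0 = NOT 1 = 0
n3 = n1 OR in2 = 0 OR 1 = 1
n4 = n3 OR n1 = 1 OR 0 = 1
n5 = n4 AND n2 AND in2 = 1 AND 0 AND 1 = 0
n15 = NOT in2 = NOT 1 = 0
n16 = n15 AND n5 = 0 AND 0 = 0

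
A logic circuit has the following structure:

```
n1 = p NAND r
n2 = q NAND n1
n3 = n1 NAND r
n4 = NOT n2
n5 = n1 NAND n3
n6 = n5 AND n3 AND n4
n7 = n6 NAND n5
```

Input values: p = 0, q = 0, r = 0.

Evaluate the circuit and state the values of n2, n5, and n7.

n2 = 1, n5 = 0, n7 = 1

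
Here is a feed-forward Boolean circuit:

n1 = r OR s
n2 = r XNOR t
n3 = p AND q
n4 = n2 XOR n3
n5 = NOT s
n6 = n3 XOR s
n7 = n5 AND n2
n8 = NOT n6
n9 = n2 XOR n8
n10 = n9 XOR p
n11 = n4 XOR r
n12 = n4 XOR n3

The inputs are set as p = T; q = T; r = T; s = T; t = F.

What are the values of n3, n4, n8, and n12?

n2 = r XNOR t = T XNOR F = F
n3 = p AND q = T AND T = T
n4 = n2 XOR n3 = F XOR T = T
n6 = n3 XOR s = T XOR T = F
n8 = NOT n6 = NOT F = T
n12 = n4 XOR n3 = T XOR T = F

n3 = T, n4 = T, n8 = T, n12 = F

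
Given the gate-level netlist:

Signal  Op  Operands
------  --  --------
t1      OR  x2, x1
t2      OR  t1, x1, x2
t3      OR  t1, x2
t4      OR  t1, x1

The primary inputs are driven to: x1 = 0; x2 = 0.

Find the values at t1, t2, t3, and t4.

t1 = 0  t2 = 0  t3 = 0  t4 = 0

t1 = x2 OR x1 = 0 OR 0 = 0
t2 = t1 OR x1 OR x2 = 0 OR 0 OR 0 = 0
t3 = t1 OR x2 = 0 OR 0 = 0
t4 = t1 OR x1 = 0 OR 0 = 0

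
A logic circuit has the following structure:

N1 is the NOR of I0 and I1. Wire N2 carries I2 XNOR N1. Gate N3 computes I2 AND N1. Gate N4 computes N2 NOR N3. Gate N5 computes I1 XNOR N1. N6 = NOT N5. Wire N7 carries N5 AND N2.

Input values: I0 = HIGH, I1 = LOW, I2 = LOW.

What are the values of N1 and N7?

N1 = I0 NOR I1 = HIGH NOR LOW = LOW
N2 = I2 XNOR N1 = LOW XNOR LOW = HIGH
N5 = I1 XNOR N1 = LOW XNOR LOW = HIGH
N7 = N5 AND N2 = HIGH AND HIGH = HIGH

N1 = LOW, N7 = HIGH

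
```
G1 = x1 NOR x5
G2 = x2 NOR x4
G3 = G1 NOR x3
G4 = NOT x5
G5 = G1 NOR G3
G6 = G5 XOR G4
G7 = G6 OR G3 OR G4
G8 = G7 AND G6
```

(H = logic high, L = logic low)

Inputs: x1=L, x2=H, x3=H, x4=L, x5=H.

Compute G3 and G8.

G3 = L, G8 = H

G1 = x1 NOR x5 = L NOR H = L
G3 = G1 NOR x3 = L NOR H = L
G4 = NOT x5 = NOT H = L
G5 = G1 NOR G3 = L NOR L = H
G6 = G5 XOR G4 = H XOR L = H
G7 = G6 OR G3 OR G4 = H OR L OR L = H
G8 = G7 AND G6 = H AND H = H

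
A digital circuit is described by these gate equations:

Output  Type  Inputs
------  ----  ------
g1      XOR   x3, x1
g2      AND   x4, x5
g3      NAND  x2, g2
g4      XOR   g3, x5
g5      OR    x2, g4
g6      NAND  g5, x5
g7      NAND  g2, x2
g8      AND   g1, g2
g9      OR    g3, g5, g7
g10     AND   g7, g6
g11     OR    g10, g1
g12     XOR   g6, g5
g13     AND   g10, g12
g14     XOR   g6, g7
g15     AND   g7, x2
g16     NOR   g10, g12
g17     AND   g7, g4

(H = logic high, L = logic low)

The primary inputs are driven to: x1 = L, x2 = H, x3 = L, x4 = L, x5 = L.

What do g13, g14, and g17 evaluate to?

g13 = L, g14 = L, g17 = H

g2 = x4 AND x5 = L AND L = L
g3 = x2 NAND g2 = H NAND L = H
g4 = g3 XOR x5 = H XOR L = H
g5 = x2 OR g4 = H OR H = H
g6 = g5 NAND x5 = H NAND L = H
g7 = g2 NAND x2 = L NAND H = H
g10 = g7 AND g6 = H AND H = H
g12 = g6 XOR g5 = H XOR H = L
g13 = g10 AND g12 = H AND L = L
g14 = g6 XOR g7 = H XOR H = L
g17 = g7 AND g4 = H AND H = H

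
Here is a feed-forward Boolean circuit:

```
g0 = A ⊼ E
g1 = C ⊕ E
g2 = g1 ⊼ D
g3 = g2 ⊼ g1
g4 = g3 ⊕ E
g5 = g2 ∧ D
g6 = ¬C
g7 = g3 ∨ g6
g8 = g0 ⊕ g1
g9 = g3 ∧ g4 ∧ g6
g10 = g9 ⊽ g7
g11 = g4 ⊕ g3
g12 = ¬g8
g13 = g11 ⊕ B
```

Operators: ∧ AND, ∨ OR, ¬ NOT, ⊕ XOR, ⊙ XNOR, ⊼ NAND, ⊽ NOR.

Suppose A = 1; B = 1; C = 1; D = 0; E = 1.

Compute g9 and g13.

g9 = 0; g13 = 0

g1 = C XOR E = 1 XOR 1 = 0
g2 = g1 NAND D = 0 NAND 0 = 1
g3 = g2 NAND g1 = 1 NAND 0 = 1
g4 = g3 XOR E = 1 XOR 1 = 0
g6 = NOT C = NOT 1 = 0
g9 = g3 AND g4 AND g6 = 1 AND 0 AND 0 = 0
g11 = g4 XOR g3 = 0 XOR 1 = 1
g13 = g11 XOR B = 1 XOR 1 = 0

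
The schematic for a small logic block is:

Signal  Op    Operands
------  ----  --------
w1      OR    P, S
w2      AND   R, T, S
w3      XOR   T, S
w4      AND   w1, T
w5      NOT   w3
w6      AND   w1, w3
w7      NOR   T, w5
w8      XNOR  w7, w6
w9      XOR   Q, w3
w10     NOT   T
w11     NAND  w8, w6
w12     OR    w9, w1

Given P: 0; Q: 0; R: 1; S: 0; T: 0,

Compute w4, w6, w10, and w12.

w1 = P OR S = 0 OR 0 = 0
w3 = T XOR S = 0 XOR 0 = 0
w4 = w1 AND T = 0 AND 0 = 0
w6 = w1 AND w3 = 0 AND 0 = 0
w9 = Q XOR w3 = 0 XOR 0 = 0
w10 = NOT T = NOT 0 = 1
w12 = w9 OR w1 = 0 OR 0 = 0

w4 = 0, w6 = 0, w10 = 1, w12 = 0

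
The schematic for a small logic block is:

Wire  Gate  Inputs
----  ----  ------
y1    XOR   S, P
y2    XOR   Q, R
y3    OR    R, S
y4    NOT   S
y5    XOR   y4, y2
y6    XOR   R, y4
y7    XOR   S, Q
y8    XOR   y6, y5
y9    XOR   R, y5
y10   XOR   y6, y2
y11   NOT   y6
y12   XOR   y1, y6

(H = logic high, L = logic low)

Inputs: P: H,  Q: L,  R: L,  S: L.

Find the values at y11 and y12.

y11 = L, y12 = L

y1 = S XOR P = L XOR H = H
y4 = NOT S = NOT L = H
y6 = R XOR y4 = L XOR H = H
y11 = NOT y6 = NOT H = L
y12 = y1 XOR y6 = H XOR H = L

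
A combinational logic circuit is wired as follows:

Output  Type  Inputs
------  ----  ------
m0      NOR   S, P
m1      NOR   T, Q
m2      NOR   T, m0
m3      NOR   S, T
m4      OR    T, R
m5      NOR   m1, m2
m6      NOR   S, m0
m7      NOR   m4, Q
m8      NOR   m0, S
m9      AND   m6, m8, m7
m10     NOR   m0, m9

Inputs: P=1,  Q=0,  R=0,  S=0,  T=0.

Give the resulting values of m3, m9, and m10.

m3 = 1  m9 = 1  m10 = 0

m0 = S NOR P = 0 NOR 1 = 0
m3 = S NOR T = 0 NOR 0 = 1
m4 = T OR R = 0 OR 0 = 0
m6 = S NOR m0 = 0 NOR 0 = 1
m7 = m4 NOR Q = 0 NOR 0 = 1
m8 = m0 NOR S = 0 NOR 0 = 1
m9 = m6 AND m8 AND m7 = 1 AND 1 AND 1 = 1
m10 = m0 NOR m9 = 0 NOR 1 = 0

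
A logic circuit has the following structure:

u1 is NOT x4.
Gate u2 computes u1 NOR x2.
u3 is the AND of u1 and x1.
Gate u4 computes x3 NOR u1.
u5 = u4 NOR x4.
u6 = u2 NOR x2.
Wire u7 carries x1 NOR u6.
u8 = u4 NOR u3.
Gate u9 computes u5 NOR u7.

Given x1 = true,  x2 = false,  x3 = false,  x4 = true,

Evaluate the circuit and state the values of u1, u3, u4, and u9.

u1 = false  u3 = false  u4 = true  u9 = true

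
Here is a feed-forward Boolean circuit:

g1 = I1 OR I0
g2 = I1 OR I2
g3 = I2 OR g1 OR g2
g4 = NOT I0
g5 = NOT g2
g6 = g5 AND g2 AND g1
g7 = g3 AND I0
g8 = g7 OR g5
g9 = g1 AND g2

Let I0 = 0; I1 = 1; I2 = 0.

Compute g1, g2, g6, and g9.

g1 = 1, g2 = 1, g6 = 0, g9 = 1

g1 = I1 OR I0 = 1 OR 0 = 1
g2 = I1 OR I2 = 1 OR 0 = 1
g5 = NOT g2 = NOT 1 = 0
g6 = g5 AND g2 AND g1 = 0 AND 1 AND 1 = 0
g9 = g1 AND g2 = 1 AND 1 = 1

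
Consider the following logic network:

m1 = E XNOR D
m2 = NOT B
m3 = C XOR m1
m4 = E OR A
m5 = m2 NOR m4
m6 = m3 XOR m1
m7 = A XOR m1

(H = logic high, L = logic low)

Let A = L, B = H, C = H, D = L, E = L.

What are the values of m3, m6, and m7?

m3 = L; m6 = H; m7 = H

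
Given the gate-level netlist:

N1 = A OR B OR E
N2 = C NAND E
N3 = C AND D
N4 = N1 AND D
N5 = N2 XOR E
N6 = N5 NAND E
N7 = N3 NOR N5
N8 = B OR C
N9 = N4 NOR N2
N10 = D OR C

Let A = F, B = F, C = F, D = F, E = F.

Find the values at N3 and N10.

N3 = F  N10 = F

N3 = C AND D = F AND F = F
N10 = D OR C = F OR F = F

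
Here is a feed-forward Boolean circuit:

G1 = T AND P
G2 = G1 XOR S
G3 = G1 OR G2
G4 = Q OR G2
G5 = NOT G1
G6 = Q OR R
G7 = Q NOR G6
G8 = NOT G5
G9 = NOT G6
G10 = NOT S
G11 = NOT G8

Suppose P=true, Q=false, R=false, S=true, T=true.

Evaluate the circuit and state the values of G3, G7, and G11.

G3 = true, G7 = true, G11 = false

G1 = T AND P = true AND true = true
G2 = G1 XOR S = true XOR true = false
G3 = G1 OR G2 = true OR false = true
G5 = NOT G1 = NOT true = false
G6 = Q OR R = false OR false = false
G7 = Q NOR G6 = false NOR false = true
G8 = NOT G5 = NOT false = true
G11 = NOT G8 = NOT true = false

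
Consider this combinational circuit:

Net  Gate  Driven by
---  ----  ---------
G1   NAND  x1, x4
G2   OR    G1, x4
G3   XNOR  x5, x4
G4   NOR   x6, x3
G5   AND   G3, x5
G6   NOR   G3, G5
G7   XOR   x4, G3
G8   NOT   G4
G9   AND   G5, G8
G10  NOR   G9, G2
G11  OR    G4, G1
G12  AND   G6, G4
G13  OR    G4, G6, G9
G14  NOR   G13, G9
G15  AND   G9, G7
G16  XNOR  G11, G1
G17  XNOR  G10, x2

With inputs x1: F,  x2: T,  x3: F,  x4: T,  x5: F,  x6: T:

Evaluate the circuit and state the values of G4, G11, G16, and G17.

G1 = x1 NAND x4 = F NAND T = T
G2 = G1 OR x4 = T OR T = T
G3 = x5 XNOR x4 = F XNOR T = F
G4 = x6 NOR x3 = T NOR F = F
G5 = G3 AND x5 = F AND F = F
G8 = NOT G4 = NOT F = T
G9 = G5 AND G8 = F AND T = F
G10 = G9 NOR G2 = F NOR T = F
G11 = G4 OR G1 = F OR T = T
G16 = G11 XNOR G1 = T XNOR T = T
G17 = G10 XNOR x2 = F XNOR T = F

G4 = F, G11 = T, G16 = T, G17 = F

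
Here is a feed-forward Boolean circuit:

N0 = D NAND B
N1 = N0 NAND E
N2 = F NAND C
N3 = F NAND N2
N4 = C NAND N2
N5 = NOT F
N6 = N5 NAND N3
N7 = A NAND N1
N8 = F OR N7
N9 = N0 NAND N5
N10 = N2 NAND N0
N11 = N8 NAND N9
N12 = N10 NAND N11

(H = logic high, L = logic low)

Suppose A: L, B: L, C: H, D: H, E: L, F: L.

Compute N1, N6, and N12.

N1 = H, N6 = L, N12 = H

N0 = D NAND B = H NAND L = H
N1 = N0 NAND E = H NAND L = H
N2 = F NAND C = L NAND H = H
N3 = F NAND N2 = L NAND H = H
N5 = NOT F = NOT L = H
N6 = N5 NAND N3 = H NAND H = L
N7 = A NAND N1 = L NAND H = H
N8 = F OR N7 = L OR H = H
N9 = N0 NAND N5 = H NAND H = L
N10 = N2 NAND N0 = H NAND H = L
N11 = N8 NAND N9 = H NAND L = H
N12 = N10 NAND N11 = L NAND H = H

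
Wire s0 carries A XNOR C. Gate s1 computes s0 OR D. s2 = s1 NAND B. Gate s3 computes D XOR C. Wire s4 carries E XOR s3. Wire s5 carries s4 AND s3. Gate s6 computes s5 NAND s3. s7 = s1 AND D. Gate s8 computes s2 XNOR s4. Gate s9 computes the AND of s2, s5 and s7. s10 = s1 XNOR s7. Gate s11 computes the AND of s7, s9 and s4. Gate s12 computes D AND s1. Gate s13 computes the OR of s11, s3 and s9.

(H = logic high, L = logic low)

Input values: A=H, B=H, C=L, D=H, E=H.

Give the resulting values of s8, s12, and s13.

s0 = A XNOR C = H XNOR L = L
s1 = s0 OR D = L OR H = H
s2 = s1 NAND B = H NAND H = L
s3 = D XOR C = H XOR L = H
s4 = E XOR s3 = H XOR H = L
s5 = s4 AND s3 = L AND H = L
s7 = s1 AND D = H AND H = H
s8 = s2 XNOR s4 = L XNOR L = H
s9 = s2 AND s5 AND s7 = L AND L AND H = L
s11 = s7 AND s9 AND s4 = H AND L AND L = L
s12 = D AND s1 = H AND H = H
s13 = s11 OR s3 OR s9 = L OR H OR L = H

s8 = H, s12 = H, s13 = H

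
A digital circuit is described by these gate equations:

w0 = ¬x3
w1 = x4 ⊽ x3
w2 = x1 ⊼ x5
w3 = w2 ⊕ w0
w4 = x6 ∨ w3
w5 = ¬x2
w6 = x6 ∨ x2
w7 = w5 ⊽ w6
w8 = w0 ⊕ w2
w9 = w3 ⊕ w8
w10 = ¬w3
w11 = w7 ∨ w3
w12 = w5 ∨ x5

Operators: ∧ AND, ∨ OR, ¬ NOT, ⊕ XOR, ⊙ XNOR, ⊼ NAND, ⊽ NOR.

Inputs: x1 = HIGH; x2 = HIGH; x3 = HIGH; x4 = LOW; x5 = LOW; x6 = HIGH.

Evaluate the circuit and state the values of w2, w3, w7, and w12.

w2 = HIGH  w3 = HIGH  w7 = LOW  w12 = LOW

w0 = NOT x3 = NOT HIGH = LOW
w2 = x1 NAND x5 = HIGH NAND LOW = HIGH
w3 = w2 XOR w0 = HIGH XOR LOW = HIGH
w5 = NOT x2 = NOT HIGH = LOW
w6 = x6 OR x2 = HIGH OR HIGH = HIGH
w7 = w5 NOR w6 = LOW NOR HIGH = LOW
w12 = w5 OR x5 = LOW OR LOW = LOW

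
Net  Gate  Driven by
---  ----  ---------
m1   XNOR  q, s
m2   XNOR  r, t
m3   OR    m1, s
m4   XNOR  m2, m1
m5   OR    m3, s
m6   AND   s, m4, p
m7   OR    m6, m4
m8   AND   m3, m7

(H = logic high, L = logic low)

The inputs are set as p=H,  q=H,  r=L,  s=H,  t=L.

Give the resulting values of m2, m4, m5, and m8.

m2 = H, m4 = H, m5 = H, m8 = H

m1 = q XNOR s = H XNOR H = H
m2 = r XNOR t = L XNOR L = H
m3 = m1 OR s = H OR H = H
m4 = m2 XNOR m1 = H XNOR H = H
m5 = m3 OR s = H OR H = H
m6 = s AND m4 AND p = H AND H AND H = H
m7 = m6 OR m4 = H OR H = H
m8 = m3 AND m7 = H AND H = H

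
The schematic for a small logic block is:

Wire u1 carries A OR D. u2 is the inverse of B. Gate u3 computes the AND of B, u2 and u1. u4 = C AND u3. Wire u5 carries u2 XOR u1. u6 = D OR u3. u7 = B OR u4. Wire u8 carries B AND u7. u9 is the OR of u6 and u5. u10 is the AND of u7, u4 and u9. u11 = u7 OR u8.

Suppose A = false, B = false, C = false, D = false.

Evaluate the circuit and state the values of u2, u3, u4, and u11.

u2 = true; u3 = false; u4 = false; u11 = false

u1 = A OR D = false OR false = false
u2 = NOT B = NOT false = true
u3 = B AND u2 AND u1 = false AND true AND false = false
u4 = C AND u3 = false AND false = false
u7 = B OR u4 = false OR false = false
u8 = B AND u7 = false AND false = false
u11 = u7 OR u8 = false OR false = false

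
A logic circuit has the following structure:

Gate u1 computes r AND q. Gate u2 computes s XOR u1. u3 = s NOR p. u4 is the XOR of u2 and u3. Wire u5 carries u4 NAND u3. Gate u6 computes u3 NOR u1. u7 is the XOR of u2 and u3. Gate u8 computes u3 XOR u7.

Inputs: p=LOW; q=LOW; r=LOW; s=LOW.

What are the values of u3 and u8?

u3 = HIGH; u8 = LOW

u1 = r AND q = LOW AND LOW = LOW
u2 = s XOR u1 = LOW XOR LOW = LOW
u3 = s NOR p = LOW NOR LOW = HIGH
u7 = u2 XOR u3 = LOW XOR HIGH = HIGH
u8 = u3 XOR u7 = HIGH XOR HIGH = LOW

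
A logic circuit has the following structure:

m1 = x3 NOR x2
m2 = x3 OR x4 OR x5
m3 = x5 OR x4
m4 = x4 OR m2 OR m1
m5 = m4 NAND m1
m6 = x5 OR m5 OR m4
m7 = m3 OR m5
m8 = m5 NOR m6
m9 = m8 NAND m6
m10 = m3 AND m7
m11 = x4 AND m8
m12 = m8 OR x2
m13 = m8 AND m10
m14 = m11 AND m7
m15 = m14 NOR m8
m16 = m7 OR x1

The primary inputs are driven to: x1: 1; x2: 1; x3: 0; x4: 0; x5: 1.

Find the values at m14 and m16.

m1 = x3 NOR x2 = 0 NOR 1 = 0
m2 = x3 OR x4 OR x5 = 0 OR 0 OR 1 = 1
m3 = x5 OR x4 = 1 OR 0 = 1
m4 = x4 OR m2 OR m1 = 0 OR 1 OR 0 = 1
m5 = m4 NAND m1 = 1 NAND 0 = 1
m6 = x5 OR m5 OR m4 = 1 OR 1 OR 1 = 1
m7 = m3 OR m5 = 1 OR 1 = 1
m8 = m5 NOR m6 = 1 NOR 1 = 0
m11 = x4 AND m8 = 0 AND 0 = 0
m14 = m11 AND m7 = 0 AND 1 = 0
m16 = m7 OR x1 = 1 OR 1 = 1

m14 = 0, m16 = 1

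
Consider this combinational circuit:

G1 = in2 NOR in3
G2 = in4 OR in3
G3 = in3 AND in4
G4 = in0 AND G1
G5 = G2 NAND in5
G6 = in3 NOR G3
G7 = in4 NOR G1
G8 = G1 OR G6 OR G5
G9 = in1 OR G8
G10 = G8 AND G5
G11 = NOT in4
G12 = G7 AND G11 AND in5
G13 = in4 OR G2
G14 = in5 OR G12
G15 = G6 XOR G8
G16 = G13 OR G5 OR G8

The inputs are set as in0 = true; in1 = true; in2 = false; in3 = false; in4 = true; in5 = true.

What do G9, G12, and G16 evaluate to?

G9 = true; G12 = false; G16 = true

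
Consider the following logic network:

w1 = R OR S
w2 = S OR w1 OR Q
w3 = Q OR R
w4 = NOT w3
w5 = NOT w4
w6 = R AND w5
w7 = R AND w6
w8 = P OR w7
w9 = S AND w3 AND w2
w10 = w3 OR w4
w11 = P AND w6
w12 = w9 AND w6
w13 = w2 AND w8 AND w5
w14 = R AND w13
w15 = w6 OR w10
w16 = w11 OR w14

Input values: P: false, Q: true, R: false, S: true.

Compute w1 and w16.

w1 = R OR S = false OR true = true
w2 = S OR w1 OR Q = true OR true OR true = true
w3 = Q OR R = true OR false = true
w4 = NOT w3 = NOT true = false
w5 = NOT w4 = NOT false = true
w6 = R AND w5 = false AND true = false
w7 = R AND w6 = false AND false = false
w8 = P OR w7 = false OR false = false
w11 = P AND w6 = false AND false = false
w13 = w2 AND w8 AND w5 = true AND false AND true = false
w14 = R AND w13 = false AND false = false
w16 = w11 OR w14 = false OR false = false

w1 = true  w16 = false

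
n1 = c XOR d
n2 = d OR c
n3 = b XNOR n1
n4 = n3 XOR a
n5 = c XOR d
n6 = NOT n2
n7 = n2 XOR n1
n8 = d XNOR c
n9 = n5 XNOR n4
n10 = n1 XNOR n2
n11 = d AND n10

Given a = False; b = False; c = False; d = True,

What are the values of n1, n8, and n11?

n1 = c XOR d = False XOR True = True
n2 = d OR c = True OR False = True
n8 = d XNOR c = True XNOR False = False
n10 = n1 XNOR n2 = True XNOR True = True
n11 = d AND n10 = True AND True = True

n1 = True, n8 = False, n11 = True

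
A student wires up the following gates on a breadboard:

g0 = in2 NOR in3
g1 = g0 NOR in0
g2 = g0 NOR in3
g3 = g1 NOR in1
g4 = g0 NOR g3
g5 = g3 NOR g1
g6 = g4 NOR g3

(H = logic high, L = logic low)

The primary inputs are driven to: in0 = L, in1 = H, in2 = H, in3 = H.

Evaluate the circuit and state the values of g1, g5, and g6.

g0 = in2 NOR in3 = H NOR H = L
g1 = g0 NOR in0 = L NOR L = H
g3 = g1 NOR in1 = H NOR H = L
g4 = g0 NOR g3 = L NOR L = H
g5 = g3 NOR g1 = L NOR H = L
g6 = g4 NOR g3 = H NOR L = L

g1 = H, g5 = L, g6 = L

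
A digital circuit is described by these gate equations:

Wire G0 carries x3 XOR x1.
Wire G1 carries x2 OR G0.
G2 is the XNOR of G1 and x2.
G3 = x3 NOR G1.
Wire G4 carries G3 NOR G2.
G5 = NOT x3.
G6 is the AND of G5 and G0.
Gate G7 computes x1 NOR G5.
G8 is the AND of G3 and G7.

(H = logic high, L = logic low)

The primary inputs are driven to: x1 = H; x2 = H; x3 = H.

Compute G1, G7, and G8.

G1 = H, G7 = L, G8 = L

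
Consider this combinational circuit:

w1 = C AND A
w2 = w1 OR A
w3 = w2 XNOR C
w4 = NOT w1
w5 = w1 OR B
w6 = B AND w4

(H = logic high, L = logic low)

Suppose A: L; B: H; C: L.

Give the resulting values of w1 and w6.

w1 = L, w6 = H

w1 = C AND A = L AND L = L
w4 = NOT w1 = NOT L = H
w6 = B AND w4 = H AND H = H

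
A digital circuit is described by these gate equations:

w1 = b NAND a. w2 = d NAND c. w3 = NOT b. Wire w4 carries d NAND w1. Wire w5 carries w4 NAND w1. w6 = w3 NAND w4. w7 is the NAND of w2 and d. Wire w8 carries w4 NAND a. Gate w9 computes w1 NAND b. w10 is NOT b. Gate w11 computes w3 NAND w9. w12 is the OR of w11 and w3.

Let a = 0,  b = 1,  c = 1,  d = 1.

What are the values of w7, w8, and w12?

w1 = b NAND a = 1 NAND 0 = 1
w2 = d NAND c = 1 NAND 1 = 0
w3 = NOT b = NOT 1 = 0
w4 = d NAND w1 = 1 NAND 1 = 0
w7 = w2 NAND d = 0 NAND 1 = 1
w8 = w4 NAND a = 0 NAND 0 = 1
w9 = w1 NAND b = 1 NAND 1 = 0
w11 = w3 NAND w9 = 0 NAND 0 = 1
w12 = w11 OR w3 = 1 OR 0 = 1

w7 = 1, w8 = 1, w12 = 1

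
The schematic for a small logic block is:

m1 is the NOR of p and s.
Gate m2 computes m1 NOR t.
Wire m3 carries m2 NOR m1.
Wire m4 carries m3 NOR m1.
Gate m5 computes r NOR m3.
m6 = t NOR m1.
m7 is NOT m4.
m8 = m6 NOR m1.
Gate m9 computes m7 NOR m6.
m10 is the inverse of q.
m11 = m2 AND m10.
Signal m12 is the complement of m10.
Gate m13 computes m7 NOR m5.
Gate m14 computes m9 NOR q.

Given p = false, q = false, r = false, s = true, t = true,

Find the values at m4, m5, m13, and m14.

m4 = false; m5 = false; m13 = false; m14 = true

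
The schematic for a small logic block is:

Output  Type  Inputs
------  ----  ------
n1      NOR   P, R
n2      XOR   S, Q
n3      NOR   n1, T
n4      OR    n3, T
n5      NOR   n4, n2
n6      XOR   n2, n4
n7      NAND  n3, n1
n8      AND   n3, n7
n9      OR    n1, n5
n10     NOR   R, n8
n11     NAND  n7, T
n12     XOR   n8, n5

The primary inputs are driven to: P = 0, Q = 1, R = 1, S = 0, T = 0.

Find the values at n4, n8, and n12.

n4 = 1; n8 = 1; n12 = 1

n1 = P NOR R = 0 NOR 1 = 0
n2 = S XOR Q = 0 XOR 1 = 1
n3 = n1 NOR T = 0 NOR 0 = 1
n4 = n3 OR T = 1 OR 0 = 1
n5 = n4 NOR n2 = 1 NOR 1 = 0
n7 = n3 NAND n1 = 1 NAND 0 = 1
n8 = n3 AND n7 = 1 AND 1 = 1
n12 = n8 XOR n5 = 1 XOR 0 = 1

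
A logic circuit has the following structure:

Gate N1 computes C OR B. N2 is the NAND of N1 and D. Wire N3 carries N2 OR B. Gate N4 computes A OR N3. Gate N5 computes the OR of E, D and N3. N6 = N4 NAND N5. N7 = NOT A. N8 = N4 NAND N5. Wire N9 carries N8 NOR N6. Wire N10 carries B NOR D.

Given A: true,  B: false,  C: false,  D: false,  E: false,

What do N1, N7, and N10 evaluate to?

N1 = false, N7 = false, N10 = true

N1 = C OR B = false OR false = false
N7 = NOT A = NOT true = false
N10 = B NOR D = false NOR false = true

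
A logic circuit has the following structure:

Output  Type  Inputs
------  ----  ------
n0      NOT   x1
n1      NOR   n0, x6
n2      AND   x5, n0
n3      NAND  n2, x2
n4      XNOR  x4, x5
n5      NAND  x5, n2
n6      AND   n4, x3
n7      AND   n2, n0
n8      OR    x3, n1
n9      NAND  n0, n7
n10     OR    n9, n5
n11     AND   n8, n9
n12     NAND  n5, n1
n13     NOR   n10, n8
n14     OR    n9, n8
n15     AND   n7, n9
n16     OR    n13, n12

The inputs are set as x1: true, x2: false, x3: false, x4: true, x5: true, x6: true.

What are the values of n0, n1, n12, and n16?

n0 = NOT x1 = NOT true = false
n1 = n0 NOR x6 = false NOR true = false
n2 = x5 AND n0 = true AND false = false
n5 = x5 NAND n2 = true NAND false = true
n7 = n2 AND n0 = false AND false = false
n8 = x3 OR n1 = false OR false = false
n9 = n0 NAND n7 = false NAND false = true
n10 = n9 OR n5 = true OR true = true
n12 = n5 NAND n1 = true NAND false = true
n13 = n10 NOR n8 = true NOR false = false
n16 = n13 OR n12 = false OR true = true

n0 = false  n1 = false  n12 = true  n16 = true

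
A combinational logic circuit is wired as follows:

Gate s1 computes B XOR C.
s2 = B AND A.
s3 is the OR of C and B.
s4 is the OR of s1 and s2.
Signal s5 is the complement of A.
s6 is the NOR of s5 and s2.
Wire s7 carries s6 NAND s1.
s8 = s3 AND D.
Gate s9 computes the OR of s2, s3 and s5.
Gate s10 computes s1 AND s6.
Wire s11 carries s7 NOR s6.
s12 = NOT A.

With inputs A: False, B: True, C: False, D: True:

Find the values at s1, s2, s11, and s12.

s1 = B XOR C = True XOR False = True
s2 = B AND A = True AND False = False
s5 = NOT A = NOT False = True
s6 = s5 NOR s2 = True NOR False = False
s7 = s6 NAND s1 = False NAND True = True
s11 = s7 NOR s6 = True NOR False = False
s12 = NOT A = NOT False = True

s1 = True, s2 = False, s11 = False, s12 = True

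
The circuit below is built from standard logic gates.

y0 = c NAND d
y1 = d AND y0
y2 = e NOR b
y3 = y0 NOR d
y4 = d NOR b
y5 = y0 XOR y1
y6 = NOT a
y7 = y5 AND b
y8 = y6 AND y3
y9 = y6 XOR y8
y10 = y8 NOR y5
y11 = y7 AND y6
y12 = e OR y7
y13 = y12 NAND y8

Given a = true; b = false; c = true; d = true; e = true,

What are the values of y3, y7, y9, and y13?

y3 = false  y7 = false  y9 = false  y13 = true

y0 = c NAND d = true NAND true = false
y1 = d AND y0 = true AND false = false
y3 = y0 NOR d = false NOR true = false
y5 = y0 XOR y1 = false XOR false = false
y6 = NOT a = NOT true = false
y7 = y5 AND b = false AND false = false
y8 = y6 AND y3 = false AND false = false
y9 = y6 XOR y8 = false XOR false = false
y12 = e OR y7 = true OR false = true
y13 = y12 NAND y8 = true NAND false = true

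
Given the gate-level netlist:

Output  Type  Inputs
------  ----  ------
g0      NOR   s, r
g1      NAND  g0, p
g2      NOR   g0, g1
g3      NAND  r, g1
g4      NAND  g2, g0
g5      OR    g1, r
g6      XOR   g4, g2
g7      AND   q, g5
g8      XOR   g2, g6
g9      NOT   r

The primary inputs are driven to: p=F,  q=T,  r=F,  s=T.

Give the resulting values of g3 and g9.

g3 = T  g9 = T

g0 = s NOR r = T NOR F = F
g1 = g0 NAND p = F NAND F = T
g3 = r NAND g1 = F NAND T = T
g9 = NOT r = NOT F = T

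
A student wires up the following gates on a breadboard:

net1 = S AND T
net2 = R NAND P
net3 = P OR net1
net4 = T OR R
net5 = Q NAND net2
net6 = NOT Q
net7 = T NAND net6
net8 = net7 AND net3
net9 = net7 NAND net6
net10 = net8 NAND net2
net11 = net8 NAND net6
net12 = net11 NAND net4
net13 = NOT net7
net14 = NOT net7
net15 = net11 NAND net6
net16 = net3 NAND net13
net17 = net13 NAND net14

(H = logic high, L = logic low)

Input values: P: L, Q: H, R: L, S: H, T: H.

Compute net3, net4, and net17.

net1 = S AND T = H AND H = H
net3 = P OR net1 = L OR H = H
net4 = T OR R = H OR L = H
net6 = NOT Q = NOT H = L
net7 = T NAND net6 = H NAND L = H
net13 = NOT net7 = NOT H = L
net14 = NOT net7 = NOT H = L
net17 = net13 NAND net14 = L NAND L = H

net3 = H, net4 = H, net17 = H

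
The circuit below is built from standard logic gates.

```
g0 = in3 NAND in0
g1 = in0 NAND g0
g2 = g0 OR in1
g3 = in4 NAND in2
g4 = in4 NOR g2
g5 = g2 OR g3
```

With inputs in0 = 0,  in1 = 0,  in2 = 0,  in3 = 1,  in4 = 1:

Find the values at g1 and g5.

g0 = in3 NAND in0 = 1 NAND 0 = 1
g1 = in0 NAND g0 = 0 NAND 1 = 1
g2 = g0 OR in1 = 1 OR 0 = 1
g3 = in4 NAND in2 = 1 NAND 0 = 1
g5 = g2 OR g3 = 1 OR 1 = 1

g1 = 1, g5 = 1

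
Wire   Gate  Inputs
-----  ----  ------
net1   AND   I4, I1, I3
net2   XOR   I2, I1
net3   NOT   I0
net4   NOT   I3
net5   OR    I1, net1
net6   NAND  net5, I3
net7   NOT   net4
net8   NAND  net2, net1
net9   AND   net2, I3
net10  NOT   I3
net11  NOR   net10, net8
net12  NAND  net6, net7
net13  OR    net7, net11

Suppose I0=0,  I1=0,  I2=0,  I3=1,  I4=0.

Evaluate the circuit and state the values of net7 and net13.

net7 = 1, net13 = 1

net1 = I4 AND I1 AND I3 = 0 AND 0 AND 1 = 0
net2 = I2 XOR I1 = 0 XOR 0 = 0
net4 = NOT I3 = NOT 1 = 0
net7 = NOT net4 = NOT 0 = 1
net8 = net2 NAND net1 = 0 NAND 0 = 1
net10 = NOT I3 = NOT 1 = 0
net11 = net10 NOR net8 = 0 NOR 1 = 0
net13 = net7 OR net11 = 1 OR 0 = 1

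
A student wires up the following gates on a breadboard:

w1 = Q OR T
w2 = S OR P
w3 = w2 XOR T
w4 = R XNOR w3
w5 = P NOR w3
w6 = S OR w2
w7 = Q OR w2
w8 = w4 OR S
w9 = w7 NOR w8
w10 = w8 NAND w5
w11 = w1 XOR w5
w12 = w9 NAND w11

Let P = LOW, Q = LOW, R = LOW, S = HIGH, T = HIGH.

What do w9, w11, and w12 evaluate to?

w1 = Q OR T = LOW OR HIGH = HIGH
w2 = S OR P = HIGH OR LOW = HIGH
w3 = w2 XOR T = HIGH XOR HIGH = LOW
w4 = R XNOR w3 = LOW XNOR LOW = HIGH
w5 = P NOR w3 = LOW NOR LOW = HIGH
w7 = Q OR w2 = LOW OR HIGH = HIGH
w8 = w4 OR S = HIGH OR HIGH = HIGH
w9 = w7 NOR w8 = HIGH NOR HIGH = LOW
w11 = w1 XOR w5 = HIGH XOR HIGH = LOW
w12 = w9 NAND w11 = LOW NAND LOW = HIGH

w9 = LOW, w11 = LOW, w12 = HIGH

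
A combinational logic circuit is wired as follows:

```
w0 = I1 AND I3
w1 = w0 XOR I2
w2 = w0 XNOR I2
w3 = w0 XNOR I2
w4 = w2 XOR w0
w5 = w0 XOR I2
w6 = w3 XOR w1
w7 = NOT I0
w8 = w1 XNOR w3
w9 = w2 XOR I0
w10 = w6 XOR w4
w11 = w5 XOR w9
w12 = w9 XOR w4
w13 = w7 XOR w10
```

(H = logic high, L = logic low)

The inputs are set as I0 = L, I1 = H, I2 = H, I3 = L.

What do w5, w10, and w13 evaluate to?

w5 = H, w10 = H, w13 = L

w0 = I1 AND I3 = H AND L = L
w1 = w0 XOR I2 = L XOR H = H
w2 = w0 XNOR I2 = L XNOR H = L
w3 = w0 XNOR I2 = L XNOR H = L
w4 = w2 XOR w0 = L XOR L = L
w5 = w0 XOR I2 = L XOR H = H
w6 = w3 XOR w1 = L XOR H = H
w7 = NOT I0 = NOT L = H
w10 = w6 XOR w4 = H XOR L = H
w13 = w7 XOR w10 = H XOR H = L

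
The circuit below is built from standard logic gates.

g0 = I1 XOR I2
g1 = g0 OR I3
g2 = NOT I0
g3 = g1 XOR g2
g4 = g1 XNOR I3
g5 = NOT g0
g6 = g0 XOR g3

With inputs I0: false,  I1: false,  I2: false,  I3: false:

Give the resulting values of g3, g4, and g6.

g0 = I1 XOR I2 = false XOR false = false
g1 = g0 OR I3 = false OR false = false
g2 = NOT I0 = NOT false = true
g3 = g1 XOR g2 = false XOR true = true
g4 = g1 XNOR I3 = false XNOR false = true
g6 = g0 XOR g3 = false XOR true = true

g3 = true; g4 = true; g6 = true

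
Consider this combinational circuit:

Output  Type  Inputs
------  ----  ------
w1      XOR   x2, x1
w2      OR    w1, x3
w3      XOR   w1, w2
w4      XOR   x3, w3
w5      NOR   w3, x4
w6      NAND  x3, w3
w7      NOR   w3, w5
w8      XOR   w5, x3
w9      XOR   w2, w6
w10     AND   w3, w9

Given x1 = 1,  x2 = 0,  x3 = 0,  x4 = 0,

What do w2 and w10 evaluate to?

w2 = 1, w10 = 0

w1 = x2 XOR x1 = 0 XOR 1 = 1
w2 = w1 OR x3 = 1 OR 0 = 1
w3 = w1 XOR w2 = 1 XOR 1 = 0
w6 = x3 NAND w3 = 0 NAND 0 = 1
w9 = w2 XOR w6 = 1 XOR 1 = 0
w10 = w3 AND w9 = 0 AND 0 = 0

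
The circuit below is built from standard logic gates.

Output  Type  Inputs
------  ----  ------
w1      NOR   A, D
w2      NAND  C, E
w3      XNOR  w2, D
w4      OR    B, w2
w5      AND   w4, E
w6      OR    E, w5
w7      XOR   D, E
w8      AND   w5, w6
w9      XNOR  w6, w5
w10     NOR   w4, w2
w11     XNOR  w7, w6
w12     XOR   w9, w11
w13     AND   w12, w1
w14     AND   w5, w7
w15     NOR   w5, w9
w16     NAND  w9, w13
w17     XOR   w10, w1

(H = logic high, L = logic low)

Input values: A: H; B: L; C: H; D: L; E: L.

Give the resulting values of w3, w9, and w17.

w3 = L, w9 = H, w17 = L

w1 = A NOR D = H NOR L = L
w2 = C NAND E = H NAND L = H
w3 = w2 XNOR D = H XNOR L = L
w4 = B OR w2 = L OR H = H
w5 = w4 AND E = H AND L = L
w6 = E OR w5 = L OR L = L
w9 = w6 XNOR w5 = L XNOR L = H
w10 = w4 NOR w2 = H NOR H = L
w17 = w10 XOR w1 = L XOR L = L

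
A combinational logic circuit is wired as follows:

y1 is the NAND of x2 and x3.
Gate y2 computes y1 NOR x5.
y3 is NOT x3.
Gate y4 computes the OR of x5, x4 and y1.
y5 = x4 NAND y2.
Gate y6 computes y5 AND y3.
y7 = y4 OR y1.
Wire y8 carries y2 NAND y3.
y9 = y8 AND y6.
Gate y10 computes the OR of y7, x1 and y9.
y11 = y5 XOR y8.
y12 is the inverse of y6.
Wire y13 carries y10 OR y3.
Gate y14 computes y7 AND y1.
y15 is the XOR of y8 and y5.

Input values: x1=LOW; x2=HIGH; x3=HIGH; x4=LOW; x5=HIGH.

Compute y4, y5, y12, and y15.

y4 = HIGH, y5 = HIGH, y12 = HIGH, y15 = LOW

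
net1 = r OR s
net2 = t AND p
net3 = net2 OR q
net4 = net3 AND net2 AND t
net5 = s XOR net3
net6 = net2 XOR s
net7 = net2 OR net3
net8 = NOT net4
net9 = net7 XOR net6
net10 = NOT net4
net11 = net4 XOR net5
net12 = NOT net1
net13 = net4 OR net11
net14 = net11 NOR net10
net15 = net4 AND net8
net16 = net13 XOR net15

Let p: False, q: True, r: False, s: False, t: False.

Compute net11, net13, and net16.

net2 = t AND p = False AND False = False
net3 = net2 OR q = False OR True = True
net4 = net3 AND net2 AND t = True AND False AND False = False
net5 = s XOR net3 = False XOR True = True
net8 = NOT net4 = NOT False = True
net11 = net4 XOR net5 = False XOR True = True
net13 = net4 OR net11 = False OR True = True
net15 = net4 AND net8 = False AND True = False
net16 = net13 XOR net15 = True XOR False = True

net11 = True  net13 = True  net16 = True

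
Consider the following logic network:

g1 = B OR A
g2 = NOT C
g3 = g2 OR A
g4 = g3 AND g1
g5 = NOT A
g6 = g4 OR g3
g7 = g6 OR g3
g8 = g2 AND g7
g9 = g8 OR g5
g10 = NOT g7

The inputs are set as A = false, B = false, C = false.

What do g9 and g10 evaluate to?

g1 = B OR A = false OR false = false
g2 = NOT C = NOT false = true
g3 = g2 OR A = true OR false = true
g4 = g3 AND g1 = true AND false = false
g5 = NOT A = NOT false = true
g6 = g4 OR g3 = false OR true = true
g7 = g6 OR g3 = true OR true = true
g8 = g2 AND g7 = true AND true = true
g9 = g8 OR g5 = true OR true = true
g10 = NOT g7 = NOT true = false

g9 = true, g10 = false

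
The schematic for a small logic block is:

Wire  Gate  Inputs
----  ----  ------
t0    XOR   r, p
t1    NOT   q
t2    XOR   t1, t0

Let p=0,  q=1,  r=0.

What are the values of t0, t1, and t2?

t0 = 0, t1 = 0, t2 = 0

t0 = r XOR p = 0 XOR 0 = 0
t1 = NOT q = NOT 1 = 0
t2 = t1 XOR t0 = 0 XOR 0 = 0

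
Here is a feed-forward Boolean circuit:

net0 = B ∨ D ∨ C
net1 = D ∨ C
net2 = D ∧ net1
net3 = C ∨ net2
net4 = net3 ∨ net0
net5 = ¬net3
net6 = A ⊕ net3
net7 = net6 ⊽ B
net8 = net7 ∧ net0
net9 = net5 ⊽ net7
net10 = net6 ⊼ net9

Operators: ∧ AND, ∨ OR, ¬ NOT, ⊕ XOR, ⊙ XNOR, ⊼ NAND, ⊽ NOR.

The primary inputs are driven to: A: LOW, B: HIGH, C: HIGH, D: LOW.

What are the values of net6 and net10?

net1 = D OR C = LOW OR HIGH = HIGH
net2 = D AND net1 = LOW AND HIGH = LOW
net3 = C OR net2 = HIGH OR LOW = HIGH
net5 = NOT net3 = NOT HIGH = LOW
net6 = A XOR net3 = LOW XOR HIGH = HIGH
net7 = net6 NOR B = HIGH NOR HIGH = LOW
net9 = net5 NOR net7 = LOW NOR LOW = HIGH
net10 = net6 NAND net9 = HIGH NAND HIGH = LOW

net6 = HIGH, net10 = LOW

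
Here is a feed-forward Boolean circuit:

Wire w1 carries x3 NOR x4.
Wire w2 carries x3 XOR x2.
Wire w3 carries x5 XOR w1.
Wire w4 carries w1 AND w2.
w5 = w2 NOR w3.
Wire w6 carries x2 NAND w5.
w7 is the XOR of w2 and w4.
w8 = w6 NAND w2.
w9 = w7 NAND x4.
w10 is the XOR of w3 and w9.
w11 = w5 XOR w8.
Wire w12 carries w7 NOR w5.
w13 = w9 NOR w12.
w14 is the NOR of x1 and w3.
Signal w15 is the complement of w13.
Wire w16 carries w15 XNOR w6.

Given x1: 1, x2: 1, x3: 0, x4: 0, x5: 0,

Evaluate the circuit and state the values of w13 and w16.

w1 = x3 NOR x4 = 0 NOR 0 = 1
w2 = x3 XOR x2 = 0 XOR 1 = 1
w3 = x5 XOR w1 = 0 XOR 1 = 1
w4 = w1 AND w2 = 1 AND 1 = 1
w5 = w2 NOR w3 = 1 NOR 1 = 0
w6 = x2 NAND w5 = 1 NAND 0 = 1
w7 = w2 XOR w4 = 1 XOR 1 = 0
w9 = w7 NAND x4 = 0 NAND 0 = 1
w12 = w7 NOR w5 = 0 NOR 0 = 1
w13 = w9 NOR w12 = 1 NOR 1 = 0
w15 = NOT w13 = NOT 0 = 1
w16 = w15 XNOR w6 = 1 XNOR 1 = 1

w13 = 0, w16 = 1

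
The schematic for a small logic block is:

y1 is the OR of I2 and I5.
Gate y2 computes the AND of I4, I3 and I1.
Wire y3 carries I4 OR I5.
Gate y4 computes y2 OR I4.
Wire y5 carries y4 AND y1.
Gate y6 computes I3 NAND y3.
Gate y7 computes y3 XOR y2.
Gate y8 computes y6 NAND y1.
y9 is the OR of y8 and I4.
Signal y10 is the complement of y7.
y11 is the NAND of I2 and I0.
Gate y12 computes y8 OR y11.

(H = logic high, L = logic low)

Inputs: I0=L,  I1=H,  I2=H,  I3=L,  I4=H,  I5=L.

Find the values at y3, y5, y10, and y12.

y3 = H  y5 = H  y10 = L  y12 = H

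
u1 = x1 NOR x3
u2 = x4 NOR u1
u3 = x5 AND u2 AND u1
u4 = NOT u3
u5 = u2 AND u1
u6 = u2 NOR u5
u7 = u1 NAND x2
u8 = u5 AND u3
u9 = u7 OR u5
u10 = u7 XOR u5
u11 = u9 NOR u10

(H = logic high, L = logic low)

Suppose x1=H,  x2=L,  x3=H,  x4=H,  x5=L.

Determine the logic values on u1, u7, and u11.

u1 = L, u7 = H, u11 = L

u1 = x1 NOR x3 = H NOR H = L
u2 = x4 NOR u1 = H NOR L = L
u5 = u2 AND u1 = L AND L = L
u7 = u1 NAND x2 = L NAND L = H
u9 = u7 OR u5 = H OR L = H
u10 = u7 XOR u5 = H XOR L = H
u11 = u9 NOR u10 = H NOR H = L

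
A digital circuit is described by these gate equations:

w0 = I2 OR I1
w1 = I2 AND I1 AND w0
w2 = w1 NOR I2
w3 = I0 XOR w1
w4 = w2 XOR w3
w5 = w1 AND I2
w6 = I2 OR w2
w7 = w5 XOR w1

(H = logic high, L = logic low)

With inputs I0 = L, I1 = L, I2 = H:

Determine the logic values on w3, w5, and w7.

w3 = L; w5 = L; w7 = L

w0 = I2 OR I1 = H OR L = H
w1 = I2 AND I1 AND w0 = H AND L AND H = L
w3 = I0 XOR w1 = L XOR L = L
w5 = w1 AND I2 = L AND H = L
w7 = w5 XOR w1 = L XOR L = L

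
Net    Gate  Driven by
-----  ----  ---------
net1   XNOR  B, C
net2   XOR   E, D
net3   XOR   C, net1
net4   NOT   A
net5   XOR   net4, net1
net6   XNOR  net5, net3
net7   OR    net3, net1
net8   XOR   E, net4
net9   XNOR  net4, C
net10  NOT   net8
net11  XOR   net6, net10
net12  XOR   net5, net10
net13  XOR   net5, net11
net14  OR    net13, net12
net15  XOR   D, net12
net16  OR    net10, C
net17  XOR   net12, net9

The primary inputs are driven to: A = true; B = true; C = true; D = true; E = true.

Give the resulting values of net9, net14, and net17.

net9 = false; net14 = true; net17 = true

net1 = B XNOR C = true XNOR true = true
net3 = C XOR net1 = true XOR true = false
net4 = NOT A = NOT true = false
net5 = net4 XOR net1 = false XOR true = true
net6 = net5 XNOR net3 = true XNOR false = false
net8 = E XOR net4 = true XOR false = true
net9 = net4 XNOR C = false XNOR true = false
net10 = NOT net8 = NOT true = false
net11 = net6 XOR net10 = false XOR false = false
net12 = net5 XOR net10 = true XOR false = true
net13 = net5 XOR net11 = true XOR false = true
net14 = net13 OR net12 = true OR true = true
net17 = net12 XOR net9 = true XOR false = true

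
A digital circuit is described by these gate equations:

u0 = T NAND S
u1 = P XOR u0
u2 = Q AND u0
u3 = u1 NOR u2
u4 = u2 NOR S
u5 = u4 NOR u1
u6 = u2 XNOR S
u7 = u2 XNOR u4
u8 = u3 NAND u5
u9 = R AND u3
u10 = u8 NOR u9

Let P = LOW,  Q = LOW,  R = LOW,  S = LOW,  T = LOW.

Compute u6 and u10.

u0 = T NAND S = LOW NAND LOW = HIGH
u1 = P XOR u0 = LOW XOR HIGH = HIGH
u2 = Q AND u0 = LOW AND HIGH = LOW
u3 = u1 NOR u2 = HIGH NOR LOW = LOW
u4 = u2 NOR S = LOW NOR LOW = HIGH
u5 = u4 NOR u1 = HIGH NOR HIGH = LOW
u6 = u2 XNOR S = LOW XNOR LOW = HIGH
u8 = u3 NAND u5 = LOW NAND LOW = HIGH
u9 = R AND u3 = LOW AND LOW = LOW
u10 = u8 NOR u9 = HIGH NOR LOW = LOW

u6 = HIGH, u10 = LOW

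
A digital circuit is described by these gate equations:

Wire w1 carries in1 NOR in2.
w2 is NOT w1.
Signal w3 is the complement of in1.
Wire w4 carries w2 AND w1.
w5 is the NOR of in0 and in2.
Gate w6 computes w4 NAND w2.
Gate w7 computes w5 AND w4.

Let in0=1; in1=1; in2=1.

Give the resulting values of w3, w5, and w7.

w3 = 0, w5 = 0, w7 = 0

w1 = in1 NOR in2 = 1 NOR 1 = 0
w2 = NOT w1 = NOT 0 = 1
w3 = NOT in1 = NOT 1 = 0
w4 = w2 AND w1 = 1 AND 0 = 0
w5 = in0 NOR in2 = 1 NOR 1 = 0
w7 = w5 AND w4 = 0 AND 0 = 0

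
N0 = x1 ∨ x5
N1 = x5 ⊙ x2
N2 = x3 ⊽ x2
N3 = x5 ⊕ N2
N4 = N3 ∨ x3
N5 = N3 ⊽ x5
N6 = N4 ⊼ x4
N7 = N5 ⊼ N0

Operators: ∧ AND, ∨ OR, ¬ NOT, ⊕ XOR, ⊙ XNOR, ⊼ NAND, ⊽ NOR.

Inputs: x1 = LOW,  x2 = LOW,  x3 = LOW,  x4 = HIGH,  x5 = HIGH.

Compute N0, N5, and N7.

N0 = HIGH, N5 = LOW, N7 = HIGH

N0 = x1 OR x5 = LOW OR HIGH = HIGH
N2 = x3 NOR x2 = LOW NOR LOW = HIGH
N3 = x5 XOR N2 = HIGH XOR HIGH = LOW
N5 = N3 NOR x5 = LOW NOR HIGH = LOW
N7 = N5 NAND N0 = LOW NAND HIGH = HIGH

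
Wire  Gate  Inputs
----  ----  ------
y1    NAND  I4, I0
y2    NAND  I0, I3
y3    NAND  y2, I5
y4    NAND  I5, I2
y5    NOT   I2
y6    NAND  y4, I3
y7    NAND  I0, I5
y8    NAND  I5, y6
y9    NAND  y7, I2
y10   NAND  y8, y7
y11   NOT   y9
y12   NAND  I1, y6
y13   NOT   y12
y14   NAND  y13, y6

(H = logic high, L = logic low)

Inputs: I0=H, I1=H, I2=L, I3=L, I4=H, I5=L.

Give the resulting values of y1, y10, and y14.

y1 = I4 NAND I0 = H NAND H = L
y4 = I5 NAND I2 = L NAND L = H
y6 = y4 NAND I3 = H NAND L = H
y7 = I0 NAND I5 = H NAND L = H
y8 = I5 NAND y6 = L NAND H = H
y10 = y8 NAND y7 = H NAND H = L
y12 = I1 NAND y6 = H NAND H = L
y13 = NOT y12 = NOT L = H
y14 = y13 NAND y6 = H NAND H = L

y1 = L, y10 = L, y14 = L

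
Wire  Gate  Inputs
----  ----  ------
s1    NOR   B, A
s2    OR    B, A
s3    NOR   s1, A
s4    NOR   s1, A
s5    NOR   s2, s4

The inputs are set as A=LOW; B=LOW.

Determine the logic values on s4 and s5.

s1 = B NOR A = LOW NOR LOW = HIGH
s2 = B OR A = LOW OR LOW = LOW
s4 = s1 NOR A = HIGH NOR LOW = LOW
s5 = s2 NOR s4 = LOW NOR LOW = HIGH

s4 = LOW, s5 = HIGH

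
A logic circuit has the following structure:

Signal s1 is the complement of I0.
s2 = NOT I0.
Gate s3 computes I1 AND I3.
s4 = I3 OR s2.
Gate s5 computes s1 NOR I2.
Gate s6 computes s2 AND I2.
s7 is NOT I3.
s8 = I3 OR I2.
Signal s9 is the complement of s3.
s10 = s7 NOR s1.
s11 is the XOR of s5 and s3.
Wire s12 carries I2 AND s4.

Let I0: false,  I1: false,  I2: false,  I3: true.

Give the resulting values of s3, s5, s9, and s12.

s3 = false, s5 = false, s9 = true, s12 = false

s1 = NOT I0 = NOT false = true
s2 = NOT I0 = NOT false = true
s3 = I1 AND I3 = false AND true = false
s4 = I3 OR s2 = true OR true = true
s5 = s1 NOR I2 = true NOR false = false
s9 = NOT s3 = NOT false = true
s12 = I2 AND s4 = false AND true = false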